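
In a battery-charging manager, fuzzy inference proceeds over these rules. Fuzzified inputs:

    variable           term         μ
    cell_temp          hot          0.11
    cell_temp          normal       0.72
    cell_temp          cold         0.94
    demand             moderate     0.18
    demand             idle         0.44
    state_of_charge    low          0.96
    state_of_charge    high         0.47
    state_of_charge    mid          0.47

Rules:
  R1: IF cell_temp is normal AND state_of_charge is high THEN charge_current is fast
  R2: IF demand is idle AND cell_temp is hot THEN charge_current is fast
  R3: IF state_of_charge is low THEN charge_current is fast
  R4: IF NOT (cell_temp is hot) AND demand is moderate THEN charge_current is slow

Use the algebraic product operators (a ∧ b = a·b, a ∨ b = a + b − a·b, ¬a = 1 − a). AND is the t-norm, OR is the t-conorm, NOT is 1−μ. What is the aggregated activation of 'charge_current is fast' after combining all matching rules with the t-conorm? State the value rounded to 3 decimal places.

0.975

R1: normal=0.72, high=0.47; AND[a·b] → w = 0.3384
R2: idle=0.44, hot=0.11; AND[a·b] → w = 0.0484
R3: low=0.96 → w = 0.9600
R4: ¬hot=1−0.11=0.89, moderate=0.18; AND[a·b] → w = 0.1602
Rules with consequent 'fast': {R1, R2, R3} → strengths 0.3384, 0.0484, 0.9600
Aggregate via t-conorm [a + b − a·b]: 0.9748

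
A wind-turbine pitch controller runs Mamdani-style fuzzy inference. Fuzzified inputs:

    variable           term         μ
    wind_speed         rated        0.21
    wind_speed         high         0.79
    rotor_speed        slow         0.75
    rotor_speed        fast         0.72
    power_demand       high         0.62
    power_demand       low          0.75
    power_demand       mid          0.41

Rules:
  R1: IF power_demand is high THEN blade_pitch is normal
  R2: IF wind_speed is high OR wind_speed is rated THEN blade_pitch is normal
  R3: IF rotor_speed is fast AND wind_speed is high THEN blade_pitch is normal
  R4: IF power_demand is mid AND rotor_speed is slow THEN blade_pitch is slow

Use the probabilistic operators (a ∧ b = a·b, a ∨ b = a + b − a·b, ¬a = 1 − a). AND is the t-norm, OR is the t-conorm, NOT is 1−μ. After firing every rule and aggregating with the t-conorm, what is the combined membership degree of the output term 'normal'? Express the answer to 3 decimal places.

0.973

R1: high=0.62 → w = 0.6200
R2: high=0.79, rated=0.21; OR[a + b − a·b] → w = 0.8341
R3: fast=0.72, high=0.79; AND[a·b] → w = 0.5688
R4: mid=0.41, slow=0.75; AND[a·b] → w = 0.3075
Rules with consequent 'normal': {R1, R2, R3} → strengths 0.6200, 0.8341, 0.5688
Aggregate via t-conorm [a + b − a·b]: 0.9728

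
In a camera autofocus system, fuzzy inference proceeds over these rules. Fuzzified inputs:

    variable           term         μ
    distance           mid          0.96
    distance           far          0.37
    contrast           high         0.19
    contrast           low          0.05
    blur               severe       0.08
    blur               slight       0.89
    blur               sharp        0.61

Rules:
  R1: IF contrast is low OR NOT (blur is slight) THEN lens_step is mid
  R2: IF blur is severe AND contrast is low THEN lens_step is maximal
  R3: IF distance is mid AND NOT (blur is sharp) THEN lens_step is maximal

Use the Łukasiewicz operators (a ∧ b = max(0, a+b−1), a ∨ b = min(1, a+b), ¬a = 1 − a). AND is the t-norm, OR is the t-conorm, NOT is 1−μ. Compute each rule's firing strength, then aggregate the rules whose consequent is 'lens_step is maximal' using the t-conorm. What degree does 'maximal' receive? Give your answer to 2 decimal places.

R1: low=0.05, ¬slight=1−0.89=0.11; OR[min(1, a+b)] → w = 0.16
R2: severe=0.08, low=0.05; AND[max(0, a+b−1)] → w = 0.00
R3: mid=0.96, ¬sharp=1−0.61=0.39; AND[max(0, a+b−1)] → w = 0.35
Rules with consequent 'maximal': {R2, R3} → strengths 0.00, 0.35
Aggregate via t-conorm [min(1, a+b)]: 0.35

0.35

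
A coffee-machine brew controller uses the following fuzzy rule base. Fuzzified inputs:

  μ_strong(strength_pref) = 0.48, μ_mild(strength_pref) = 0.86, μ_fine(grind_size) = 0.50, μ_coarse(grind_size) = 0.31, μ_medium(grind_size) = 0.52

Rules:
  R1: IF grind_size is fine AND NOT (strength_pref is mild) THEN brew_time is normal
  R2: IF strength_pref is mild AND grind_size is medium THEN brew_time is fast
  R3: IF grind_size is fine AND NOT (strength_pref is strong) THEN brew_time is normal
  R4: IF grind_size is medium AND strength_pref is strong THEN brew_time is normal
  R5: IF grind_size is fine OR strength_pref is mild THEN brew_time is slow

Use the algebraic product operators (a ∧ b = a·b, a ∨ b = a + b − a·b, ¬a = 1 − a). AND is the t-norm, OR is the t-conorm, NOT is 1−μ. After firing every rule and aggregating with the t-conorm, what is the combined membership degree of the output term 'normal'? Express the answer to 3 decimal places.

R1: fine=0.50, ¬mild=1−0.86=0.14; AND[a·b] → w = 0.0700
R2: mild=0.86, medium=0.52; AND[a·b] → w = 0.4472
R3: fine=0.50, ¬strong=1−0.48=0.52; AND[a·b] → w = 0.2600
R4: medium=0.52, strong=0.48; AND[a·b] → w = 0.2496
R5: fine=0.50, mild=0.86; OR[a + b − a·b] → w = 0.9300
Rules with consequent 'normal': {R1, R3, R4} → strengths 0.0700, 0.2600, 0.2496
Aggregate via t-conorm [a + b − a·b]: 0.4836

0.484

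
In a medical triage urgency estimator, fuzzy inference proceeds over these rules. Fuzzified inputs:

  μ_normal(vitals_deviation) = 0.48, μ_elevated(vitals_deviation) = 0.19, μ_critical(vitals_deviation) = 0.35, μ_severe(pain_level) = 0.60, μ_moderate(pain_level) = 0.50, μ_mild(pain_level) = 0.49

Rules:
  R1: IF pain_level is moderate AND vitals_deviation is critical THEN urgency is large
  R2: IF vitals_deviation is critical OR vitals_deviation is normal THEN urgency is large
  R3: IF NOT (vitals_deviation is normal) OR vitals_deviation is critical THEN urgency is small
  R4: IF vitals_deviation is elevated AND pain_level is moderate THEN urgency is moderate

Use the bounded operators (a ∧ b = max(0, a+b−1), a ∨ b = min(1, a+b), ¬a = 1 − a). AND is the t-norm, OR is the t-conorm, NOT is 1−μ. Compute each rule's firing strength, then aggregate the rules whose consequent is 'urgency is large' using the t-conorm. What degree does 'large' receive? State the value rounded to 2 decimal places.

0.83

R1: moderate=0.50, critical=0.35; AND[max(0, a+b−1)] → w = 0.00
R2: critical=0.35, normal=0.48; OR[min(1, a+b)] → w = 0.83
R3: ¬normal=1−0.48=0.52, critical=0.35; OR[min(1, a+b)] → w = 0.87
R4: elevated=0.19, moderate=0.50; AND[max(0, a+b−1)] → w = 0.00
Rules with consequent 'large': {R1, R2} → strengths 0.00, 0.83
Aggregate via t-conorm [min(1, a+b)]: 0.83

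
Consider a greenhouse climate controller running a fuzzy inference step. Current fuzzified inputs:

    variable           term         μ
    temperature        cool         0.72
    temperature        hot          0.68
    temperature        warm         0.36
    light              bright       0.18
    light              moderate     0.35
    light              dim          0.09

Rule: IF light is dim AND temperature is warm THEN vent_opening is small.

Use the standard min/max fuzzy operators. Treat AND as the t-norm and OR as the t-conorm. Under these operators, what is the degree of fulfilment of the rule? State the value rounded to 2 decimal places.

0.09

firing strength: dim=0.09, warm=0.36; AND[min(a, b)] → w = 0.09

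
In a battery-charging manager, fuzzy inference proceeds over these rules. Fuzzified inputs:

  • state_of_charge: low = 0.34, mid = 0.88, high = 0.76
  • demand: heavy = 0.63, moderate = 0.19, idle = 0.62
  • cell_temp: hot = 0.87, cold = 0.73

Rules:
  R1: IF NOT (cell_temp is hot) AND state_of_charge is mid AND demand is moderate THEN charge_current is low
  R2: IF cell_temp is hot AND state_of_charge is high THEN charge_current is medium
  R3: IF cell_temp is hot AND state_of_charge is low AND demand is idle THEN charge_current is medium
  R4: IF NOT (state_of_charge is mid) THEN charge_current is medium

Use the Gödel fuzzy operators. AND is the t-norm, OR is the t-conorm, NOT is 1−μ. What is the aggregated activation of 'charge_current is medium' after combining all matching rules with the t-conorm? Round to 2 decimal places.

R1: ¬hot=1−0.87=0.13, mid=0.88, moderate=0.19; AND[min(a, b)] → w = 0.13
R2: hot=0.87, high=0.76; AND[min(a, b)] → w = 0.76
R3: hot=0.87, low=0.34, idle=0.62; AND[min(a, b)] → w = 0.34
R4: ¬mid=1−0.88=0.12 → w = 0.12
Rules with consequent 'medium': {R2, R3, R4} → strengths 0.76, 0.34, 0.12
Aggregate via t-conorm [max(a, b)]: 0.76

0.76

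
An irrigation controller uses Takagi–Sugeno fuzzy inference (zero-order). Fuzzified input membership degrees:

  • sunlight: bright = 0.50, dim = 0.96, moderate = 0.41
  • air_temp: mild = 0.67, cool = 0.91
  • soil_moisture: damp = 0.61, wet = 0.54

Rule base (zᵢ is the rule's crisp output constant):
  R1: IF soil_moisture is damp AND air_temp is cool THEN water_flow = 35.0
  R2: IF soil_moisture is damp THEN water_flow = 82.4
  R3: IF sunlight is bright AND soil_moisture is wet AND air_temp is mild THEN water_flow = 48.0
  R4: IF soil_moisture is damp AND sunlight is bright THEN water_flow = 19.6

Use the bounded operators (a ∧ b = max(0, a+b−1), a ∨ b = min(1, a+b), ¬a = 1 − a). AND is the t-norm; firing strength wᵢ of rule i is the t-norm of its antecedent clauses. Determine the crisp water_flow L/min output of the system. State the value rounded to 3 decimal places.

R1 (z=35.0): damp=0.61, cool=0.91; AND[max(0, a+b−1)] → w = 0.52
R2 (z=82.4): damp=0.61 → w = 0.61
R3 (z=48.0): bright=0.50, wet=0.54, mild=0.67; AND[max(0, a+b−1)] → w = 0.00
R4 (z=19.6): damp=0.61, bright=0.50; AND[max(0, a+b−1)] → w = 0.11
Weighted average = (0.52·35.0 + 0.61·82.4 + 0.00·48.0 + 0.11·19.6) / (0.52 + 0.61 + 0.00 + 0.11)
  = 70.6200 / 1.2400 = 56.952

56.952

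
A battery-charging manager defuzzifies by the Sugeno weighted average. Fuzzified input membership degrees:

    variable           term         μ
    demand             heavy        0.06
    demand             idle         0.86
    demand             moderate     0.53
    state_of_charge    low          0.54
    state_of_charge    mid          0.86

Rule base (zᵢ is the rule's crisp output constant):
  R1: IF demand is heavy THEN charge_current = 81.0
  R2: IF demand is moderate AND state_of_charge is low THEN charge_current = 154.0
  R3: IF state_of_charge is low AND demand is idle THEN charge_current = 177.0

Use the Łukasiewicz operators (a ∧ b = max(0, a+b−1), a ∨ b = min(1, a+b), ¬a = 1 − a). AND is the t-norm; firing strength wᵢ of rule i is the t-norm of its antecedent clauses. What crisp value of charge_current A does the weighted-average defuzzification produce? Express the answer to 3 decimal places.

R1 (z=81.0): heavy=0.06 → w = 0.06
R2 (z=154.0): moderate=0.53, low=0.54; AND[max(0, a+b−1)] → w = 0.07
R3 (z=177.0): low=0.54, idle=0.86; AND[max(0, a+b−1)] → w = 0.40
Weighted average = (0.06·81.0 + 0.07·154.0 + 0.40·177.0) / (0.06 + 0.07 + 0.40)
  = 86.4400 / 0.5300 = 163.094

163.094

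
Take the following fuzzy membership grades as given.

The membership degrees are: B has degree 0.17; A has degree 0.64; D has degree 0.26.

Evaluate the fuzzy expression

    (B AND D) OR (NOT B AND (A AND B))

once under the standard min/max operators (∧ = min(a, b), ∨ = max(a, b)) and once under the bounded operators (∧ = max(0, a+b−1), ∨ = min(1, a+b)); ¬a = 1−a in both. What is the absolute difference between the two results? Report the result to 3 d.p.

Under standard min/max:
  B AND D = min(a, b) on (0.17, 0.26) = 0.17
  NOT B = 1 − 0.17 = 0.83
  A AND B = min(a, b) on (0.64, 0.17) = 0.17
  NOT B AND (A AND B) = min(a, b) on (0.83, 0.17) = 0.17
  (B AND D) OR (NOT B AND (A AND B)) = max(a, b) on (0.17, 0.17) = 0.17
  → value = 0.1700
Under bounded:
  B AND D = max(0, a+b−1) on (0.17, 0.26) = 0.00
  NOT B = 1 − 0.17 = 0.83
  A AND B = max(0, a+b−1) on (0.64, 0.17) = 0.00
  NOT B AND (A AND B) = max(0, a+b−1) on (0.83, 0.00) = 0.00
  (B AND D) OR (NOT B AND (A AND B)) = min(1, a+b) on (0.00, 0.00) = 0.00
  → value = 0.0000
|0.1700 − 0.0000| = 0.170

0.170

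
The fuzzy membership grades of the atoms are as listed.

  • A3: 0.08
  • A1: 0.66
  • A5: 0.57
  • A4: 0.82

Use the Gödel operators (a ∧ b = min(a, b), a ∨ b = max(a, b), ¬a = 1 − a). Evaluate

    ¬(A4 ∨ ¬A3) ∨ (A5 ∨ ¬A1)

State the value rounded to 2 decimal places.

0.57

¬A3 = 1 − 0.08 = 0.92
A4 ∨ ¬A3 = max(a, b) on (0.82, 0.92) = 0.92
¬(A4 ∨ ¬A3) = 1 − 0.92 = 0.08
¬A1 = 1 − 0.66 = 0.34
A5 ∨ ¬A1 = max(a, b) on (0.57, 0.34) = 0.57
¬(A4 ∨ ¬A3) ∨ (A5 ∨ ¬A1) = max(a, b) on (0.08, 0.57) = 0.57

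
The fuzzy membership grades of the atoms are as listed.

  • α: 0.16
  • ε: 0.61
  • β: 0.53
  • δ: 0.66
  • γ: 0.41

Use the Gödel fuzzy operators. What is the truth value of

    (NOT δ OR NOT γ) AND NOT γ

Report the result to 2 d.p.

0.59

NOT δ = 1 − 0.66 = 0.34
NOT γ = 1 − 0.41 = 0.59
NOT δ OR NOT γ = max(a, b) on (0.34, 0.59) = 0.59
NOT γ = 1 − 0.41 = 0.59
(NOT δ OR NOT γ) AND NOT γ = min(a, b) on (0.59, 0.59) = 0.59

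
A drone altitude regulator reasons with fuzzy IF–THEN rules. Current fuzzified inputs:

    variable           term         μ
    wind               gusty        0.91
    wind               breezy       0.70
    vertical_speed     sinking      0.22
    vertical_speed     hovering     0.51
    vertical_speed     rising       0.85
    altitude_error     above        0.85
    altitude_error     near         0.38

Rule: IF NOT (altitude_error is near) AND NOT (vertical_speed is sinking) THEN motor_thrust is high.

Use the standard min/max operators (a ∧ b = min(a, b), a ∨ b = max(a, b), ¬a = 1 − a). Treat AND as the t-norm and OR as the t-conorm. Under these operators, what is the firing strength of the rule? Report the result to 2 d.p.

0.62

firing strength: ¬near=1−0.38=0.62, ¬sinking=1−0.22=0.78; AND[min(a, b)] → w = 0.62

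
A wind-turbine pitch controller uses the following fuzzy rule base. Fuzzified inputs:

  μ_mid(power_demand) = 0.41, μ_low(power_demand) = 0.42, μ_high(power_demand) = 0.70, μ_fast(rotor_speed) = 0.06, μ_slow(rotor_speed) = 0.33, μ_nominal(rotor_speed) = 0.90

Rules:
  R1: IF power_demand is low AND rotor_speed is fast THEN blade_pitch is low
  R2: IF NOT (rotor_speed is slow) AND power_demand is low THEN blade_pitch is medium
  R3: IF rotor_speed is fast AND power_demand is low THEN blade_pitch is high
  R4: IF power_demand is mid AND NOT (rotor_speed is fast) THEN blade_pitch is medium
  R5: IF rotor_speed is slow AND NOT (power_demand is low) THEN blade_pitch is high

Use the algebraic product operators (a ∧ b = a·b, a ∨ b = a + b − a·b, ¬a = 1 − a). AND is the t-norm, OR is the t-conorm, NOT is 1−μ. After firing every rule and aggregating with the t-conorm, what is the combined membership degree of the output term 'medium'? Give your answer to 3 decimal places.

0.558

R1: low=0.42, fast=0.06; AND[a·b] → w = 0.0252
R2: ¬slow=1−0.33=0.67, low=0.42; AND[a·b] → w = 0.2814
R3: fast=0.06, low=0.42; AND[a·b] → w = 0.0252
R4: mid=0.41, ¬fast=1−0.06=0.94; AND[a·b] → w = 0.3854
R5: slow=0.33, ¬low=1−0.42=0.58; AND[a·b] → w = 0.1914
Rules with consequent 'medium': {R2, R4} → strengths 0.2814, 0.3854
Aggregate via t-conorm [a + b − a·b]: 0.5583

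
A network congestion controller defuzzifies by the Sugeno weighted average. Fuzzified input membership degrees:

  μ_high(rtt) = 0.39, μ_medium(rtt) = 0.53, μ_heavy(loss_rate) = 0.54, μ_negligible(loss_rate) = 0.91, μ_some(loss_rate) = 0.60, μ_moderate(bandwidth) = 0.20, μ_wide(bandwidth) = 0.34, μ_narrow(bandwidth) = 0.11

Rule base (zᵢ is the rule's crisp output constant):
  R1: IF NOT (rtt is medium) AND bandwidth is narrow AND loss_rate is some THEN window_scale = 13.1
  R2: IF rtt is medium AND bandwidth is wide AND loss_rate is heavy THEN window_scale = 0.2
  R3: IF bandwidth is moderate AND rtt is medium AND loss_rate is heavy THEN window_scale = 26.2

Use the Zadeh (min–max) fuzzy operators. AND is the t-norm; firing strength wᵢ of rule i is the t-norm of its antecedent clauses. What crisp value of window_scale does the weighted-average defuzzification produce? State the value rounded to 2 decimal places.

R1 (z=13.1): ¬medium=1−0.53=0.47, narrow=0.11, some=0.60; AND[min(a, b)] → w = 0.11
R2 (z=0.2): medium=0.53, wide=0.34, heavy=0.54; AND[min(a, b)] → w = 0.34
R3 (z=26.2): moderate=0.20, medium=0.53, heavy=0.54; AND[min(a, b)] → w = 0.20
Weighted average = (0.11·13.1 + 0.34·0.2 + 0.20·26.2) / (0.11 + 0.34 + 0.20)
  = 6.7490 / 0.6500 = 10.38

10.38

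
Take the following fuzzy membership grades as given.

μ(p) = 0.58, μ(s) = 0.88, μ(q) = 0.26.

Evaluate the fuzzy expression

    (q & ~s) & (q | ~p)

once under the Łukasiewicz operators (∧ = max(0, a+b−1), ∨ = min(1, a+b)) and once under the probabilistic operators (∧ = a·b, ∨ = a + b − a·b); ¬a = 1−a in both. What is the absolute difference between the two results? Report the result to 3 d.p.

Under Łukasiewicz:
  ~s = 1 − 0.88 = 0.12
  q & ~s = max(0, a+b−1) on (0.26, 0.12) = 0.00
  ~p = 1 − 0.58 = 0.42
  q | ~p = min(1, a+b) on (0.26, 0.42) = 0.68
  (q & ~s) & (q | ~p) = max(0, a+b−1) on (0.00, 0.68) = 0.00
  → value = 0.0000
Under probabilistic:
  ~s = 1 − 0.8800 = 0.1200
  q & ~s = a·b on (0.2600, 0.1200) = 0.0312
  ~p = 1 − 0.5800 = 0.4200
  q | ~p = a + b − a·b on (0.2600, 0.4200) = 0.5708
  (q & ~s) & (q | ~p) = a·b on (0.0312, 0.5708) = 0.0178
  → value = 0.0178
|0.0000 − 0.0178| = 0.018

0.018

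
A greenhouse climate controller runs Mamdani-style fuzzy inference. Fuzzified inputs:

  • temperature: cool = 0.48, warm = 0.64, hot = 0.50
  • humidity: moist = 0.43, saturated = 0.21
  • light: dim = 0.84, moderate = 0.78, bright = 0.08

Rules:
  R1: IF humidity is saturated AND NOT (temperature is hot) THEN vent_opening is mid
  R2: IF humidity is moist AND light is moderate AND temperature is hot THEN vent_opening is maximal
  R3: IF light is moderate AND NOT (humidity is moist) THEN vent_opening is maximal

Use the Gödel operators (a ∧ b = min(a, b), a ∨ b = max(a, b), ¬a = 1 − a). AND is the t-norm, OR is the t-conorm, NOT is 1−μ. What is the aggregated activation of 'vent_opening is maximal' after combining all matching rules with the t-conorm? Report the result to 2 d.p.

R1: saturated=0.21, ¬hot=1−0.50=0.50; AND[min(a, b)] → w = 0.21
R2: moist=0.43, moderate=0.78, hot=0.50; AND[min(a, b)] → w = 0.43
R3: moderate=0.78, ¬moist=1−0.43=0.57; AND[min(a, b)] → w = 0.57
Rules with consequent 'maximal': {R2, R3} → strengths 0.43, 0.57
Aggregate via t-conorm [max(a, b)]: 0.57

0.57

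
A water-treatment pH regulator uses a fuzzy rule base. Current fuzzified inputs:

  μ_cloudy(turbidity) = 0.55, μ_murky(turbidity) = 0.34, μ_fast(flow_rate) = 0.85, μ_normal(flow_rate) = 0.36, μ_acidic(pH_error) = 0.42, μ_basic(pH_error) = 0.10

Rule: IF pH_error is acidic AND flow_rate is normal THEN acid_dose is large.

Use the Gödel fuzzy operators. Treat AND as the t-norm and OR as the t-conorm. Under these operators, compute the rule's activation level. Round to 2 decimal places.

firing strength: acidic=0.42, normal=0.36; AND[min(a, b)] → w = 0.36

0.36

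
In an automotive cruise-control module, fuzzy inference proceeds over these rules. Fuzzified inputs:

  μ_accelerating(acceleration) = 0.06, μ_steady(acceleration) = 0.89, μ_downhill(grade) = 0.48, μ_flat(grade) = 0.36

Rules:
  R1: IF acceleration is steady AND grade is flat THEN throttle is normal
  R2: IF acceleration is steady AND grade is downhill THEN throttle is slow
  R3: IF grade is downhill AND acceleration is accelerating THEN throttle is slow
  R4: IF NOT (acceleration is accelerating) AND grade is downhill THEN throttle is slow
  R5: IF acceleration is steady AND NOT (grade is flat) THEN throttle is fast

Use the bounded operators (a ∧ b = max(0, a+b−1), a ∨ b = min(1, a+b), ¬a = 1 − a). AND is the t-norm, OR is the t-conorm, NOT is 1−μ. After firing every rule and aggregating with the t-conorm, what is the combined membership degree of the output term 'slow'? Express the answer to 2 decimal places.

R1: steady=0.89, flat=0.36; AND[max(0, a+b−1)] → w = 0.25
R2: steady=0.89, downhill=0.48; AND[max(0, a+b−1)] → w = 0.37
R3: downhill=0.48, accelerating=0.06; AND[max(0, a+b−1)] → w = 0.00
R4: ¬accelerating=1−0.06=0.94, downhill=0.48; AND[max(0, a+b−1)] → w = 0.42
R5: steady=0.89, ¬flat=1−0.36=0.64; AND[max(0, a+b−1)] → w = 0.53
Rules with consequent 'slow': {R2, R3, R4} → strengths 0.37, 0.00, 0.42
Aggregate via t-conorm [min(1, a+b)]: 0.79

0.79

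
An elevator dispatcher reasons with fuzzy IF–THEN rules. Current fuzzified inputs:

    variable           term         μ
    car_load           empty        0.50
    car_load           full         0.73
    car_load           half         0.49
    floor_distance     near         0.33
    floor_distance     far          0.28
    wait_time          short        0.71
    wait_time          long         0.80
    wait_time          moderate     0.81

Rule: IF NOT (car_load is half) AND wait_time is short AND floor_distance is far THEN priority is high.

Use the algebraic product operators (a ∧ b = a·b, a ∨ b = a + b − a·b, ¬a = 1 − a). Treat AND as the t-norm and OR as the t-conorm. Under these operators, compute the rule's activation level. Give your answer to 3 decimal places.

firing strength: ¬half=1−0.49=0.51, short=0.71, far=0.28; AND[a·b] → w = 0.1014

0.101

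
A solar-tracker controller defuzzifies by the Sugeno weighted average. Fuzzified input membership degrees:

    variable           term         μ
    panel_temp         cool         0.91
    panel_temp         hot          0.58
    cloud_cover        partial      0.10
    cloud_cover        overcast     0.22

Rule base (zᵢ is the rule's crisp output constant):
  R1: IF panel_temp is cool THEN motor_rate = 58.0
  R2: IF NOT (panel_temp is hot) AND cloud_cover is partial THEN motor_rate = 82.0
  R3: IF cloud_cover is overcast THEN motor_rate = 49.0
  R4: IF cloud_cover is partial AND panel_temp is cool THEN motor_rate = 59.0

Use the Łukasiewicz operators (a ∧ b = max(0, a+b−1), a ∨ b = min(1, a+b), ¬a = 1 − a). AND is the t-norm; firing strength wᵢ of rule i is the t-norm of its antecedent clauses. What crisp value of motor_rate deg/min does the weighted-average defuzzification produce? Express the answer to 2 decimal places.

R1 (z=58.0): cool=0.91 → w = 0.91
R2 (z=82.0): ¬hot=1−0.58=0.42, partial=0.10; AND[max(0, a+b−1)] → w = 0.00
R3 (z=49.0): overcast=0.22 → w = 0.22
R4 (z=59.0): partial=0.10, cool=0.91; AND[max(0, a+b−1)] → w = 0.01
Weighted average = (0.91·58.0 + 0.00·82.0 + 0.22·49.0 + 0.01·59.0) / (0.91 + 0.00 + 0.22 + 0.01)
  = 64.1500 / 1.1400 = 56.27

56.27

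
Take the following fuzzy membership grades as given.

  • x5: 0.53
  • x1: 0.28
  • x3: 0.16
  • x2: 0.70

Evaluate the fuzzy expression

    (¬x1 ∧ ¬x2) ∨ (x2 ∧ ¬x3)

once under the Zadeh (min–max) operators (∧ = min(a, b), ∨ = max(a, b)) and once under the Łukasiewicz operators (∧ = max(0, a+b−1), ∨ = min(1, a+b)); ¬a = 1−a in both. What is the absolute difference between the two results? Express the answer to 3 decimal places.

0.140

Under Zadeh (min–max):
  ¬x1 = 1 − 0.28 = 0.72
  ¬x2 = 1 − 0.70 = 0.30
  ¬x1 ∧ ¬x2 = min(a, b) on (0.72, 0.30) = 0.30
  ¬x3 = 1 − 0.16 = 0.84
  x2 ∧ ¬x3 = min(a, b) on (0.70, 0.84) = 0.70
  (¬x1 ∧ ¬x2) ∨ (x2 ∧ ¬x3) = max(a, b) on (0.30, 0.70) = 0.70
  → value = 0.7000
Under Łukasiewicz:
  ¬x1 = 1 − 0.28 = 0.72
  ¬x2 = 1 − 0.70 = 0.30
  ¬x1 ∧ ¬x2 = max(0, a+b−1) on (0.72, 0.30) = 0.02
  ¬x3 = 1 − 0.16 = 0.84
  x2 ∧ ¬x3 = max(0, a+b−1) on (0.70, 0.84) = 0.54
  (¬x1 ∧ ¬x2) ∨ (x2 ∧ ¬x3) = min(1, a+b) on (0.02, 0.54) = 0.56
  → value = 0.5600
|0.7000 − 0.5600| = 0.140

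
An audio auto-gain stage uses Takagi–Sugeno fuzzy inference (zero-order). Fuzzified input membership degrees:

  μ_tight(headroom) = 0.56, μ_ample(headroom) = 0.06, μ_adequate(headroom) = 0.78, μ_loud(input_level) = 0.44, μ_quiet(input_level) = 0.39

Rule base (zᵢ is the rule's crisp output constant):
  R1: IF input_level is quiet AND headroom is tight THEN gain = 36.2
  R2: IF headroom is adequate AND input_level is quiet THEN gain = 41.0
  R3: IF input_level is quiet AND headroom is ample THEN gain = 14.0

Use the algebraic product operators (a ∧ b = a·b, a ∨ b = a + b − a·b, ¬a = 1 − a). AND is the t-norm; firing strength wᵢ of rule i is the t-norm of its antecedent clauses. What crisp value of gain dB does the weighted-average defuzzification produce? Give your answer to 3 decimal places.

R1 (z=36.2): quiet=0.39, tight=0.56; AND[a·b] → w = 0.2184
R2 (z=41.0): adequate=0.78, quiet=0.39; AND[a·b] → w = 0.3042
R3 (z=14.0): quiet=0.39, ample=0.06; AND[a·b] → w = 0.0234
Weighted average = (0.2184·36.2 + 0.3042·41.0 + 0.0234·14.0) / (0.2184 + 0.3042 + 0.0234)
  = 20.7059 / 0.5460 = 37.923

37.923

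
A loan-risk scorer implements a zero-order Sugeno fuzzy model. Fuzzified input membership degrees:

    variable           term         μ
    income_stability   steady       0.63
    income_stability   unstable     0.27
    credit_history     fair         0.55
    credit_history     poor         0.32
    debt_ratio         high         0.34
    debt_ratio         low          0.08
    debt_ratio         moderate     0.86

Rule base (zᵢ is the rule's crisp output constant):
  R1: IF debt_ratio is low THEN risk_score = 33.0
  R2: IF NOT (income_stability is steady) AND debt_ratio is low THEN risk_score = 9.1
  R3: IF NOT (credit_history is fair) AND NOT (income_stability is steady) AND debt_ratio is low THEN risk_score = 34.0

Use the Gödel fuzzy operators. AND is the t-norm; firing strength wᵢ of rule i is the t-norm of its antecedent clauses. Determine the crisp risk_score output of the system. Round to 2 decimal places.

R1 (z=33.0): low=0.08 → w = 0.08
R2 (z=9.1): ¬steady=1−0.63=0.37, low=0.08; AND[min(a, b)] → w = 0.08
R3 (z=34.0): ¬fair=1−0.55=0.45, ¬steady=1−0.63=0.37, low=0.08; AND[min(a, b)] → w = 0.08
Weighted average = (0.08·33.0 + 0.08·9.1 + 0.08·34.0) / (0.08 + 0.08 + 0.08)
  = 6.0880 / 0.2400 = 25.37

25.37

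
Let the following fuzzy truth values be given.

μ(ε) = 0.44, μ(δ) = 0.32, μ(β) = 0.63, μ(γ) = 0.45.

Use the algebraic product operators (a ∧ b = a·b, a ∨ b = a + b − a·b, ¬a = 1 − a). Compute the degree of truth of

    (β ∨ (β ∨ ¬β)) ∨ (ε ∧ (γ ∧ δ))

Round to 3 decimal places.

0.919

¬β = 1 − 0.6300 = 0.3700
β ∨ ¬β = a + b − a·b on (0.6300, 0.3700) = 0.7669
β ∨ (β ∨ ¬β) = a + b − a·b on (0.6300, 0.7669) = 0.9138
γ ∧ δ = a·b on (0.4500, 0.3200) = 0.1440
ε ∧ (γ ∧ δ) = a·b on (0.4400, 0.1440) = 0.0634
(β ∨ (β ∨ ¬β)) ∨ (ε ∧ (γ ∧ δ)) = a + b − a·b on (0.9138, 0.0634) = 0.9192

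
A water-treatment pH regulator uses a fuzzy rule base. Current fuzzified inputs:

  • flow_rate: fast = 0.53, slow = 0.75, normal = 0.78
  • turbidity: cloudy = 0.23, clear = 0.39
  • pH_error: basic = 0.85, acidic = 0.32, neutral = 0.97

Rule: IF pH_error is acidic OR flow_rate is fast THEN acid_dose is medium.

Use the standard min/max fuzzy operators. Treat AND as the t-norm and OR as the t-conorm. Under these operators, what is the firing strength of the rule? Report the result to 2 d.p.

firing strength: acidic=0.32, fast=0.53; OR[max(a, b)] → w = 0.53

0.53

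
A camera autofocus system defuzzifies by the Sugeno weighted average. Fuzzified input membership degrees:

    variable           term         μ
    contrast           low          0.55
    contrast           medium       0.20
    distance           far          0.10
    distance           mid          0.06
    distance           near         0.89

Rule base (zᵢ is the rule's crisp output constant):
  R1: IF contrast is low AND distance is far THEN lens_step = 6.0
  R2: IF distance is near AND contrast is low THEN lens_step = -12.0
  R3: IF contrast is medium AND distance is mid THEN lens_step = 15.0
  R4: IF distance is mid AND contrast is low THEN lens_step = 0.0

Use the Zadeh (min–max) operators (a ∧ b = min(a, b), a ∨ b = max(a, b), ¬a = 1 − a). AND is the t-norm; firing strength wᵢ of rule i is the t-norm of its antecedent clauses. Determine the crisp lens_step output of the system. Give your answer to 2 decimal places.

-6.62

R1 (z=6.0): low=0.55, far=0.10; AND[min(a, b)] → w = 0.10
R2 (z=-12.0): near=0.89, low=0.55; AND[min(a, b)] → w = 0.55
R3 (z=15.0): medium=0.20, mid=0.06; AND[min(a, b)] → w = 0.06
R4 (z=0.0): mid=0.06, low=0.55; AND[min(a, b)] → w = 0.06
Weighted average = (0.10·6.0 + 0.55·-12.0 + 0.06·15.0 + 0.06·0.0) / (0.10 + 0.55 + 0.06 + 0.06)
  = -5.1000 / 0.7700 = -6.62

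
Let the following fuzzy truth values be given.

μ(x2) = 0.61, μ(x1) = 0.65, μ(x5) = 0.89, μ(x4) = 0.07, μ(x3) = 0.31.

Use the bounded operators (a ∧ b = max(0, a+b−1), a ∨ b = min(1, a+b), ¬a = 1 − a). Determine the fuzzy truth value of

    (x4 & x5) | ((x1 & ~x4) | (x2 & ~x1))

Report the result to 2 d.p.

x4 & x5 = max(0, a+b−1) on (0.07, 0.89) = 0.00
~x4 = 1 − 0.07 = 0.93
x1 & ~x4 = max(0, a+b−1) on (0.65, 0.93) = 0.58
~x1 = 1 − 0.65 = 0.35
x2 & ~x1 = max(0, a+b−1) on (0.61, 0.35) = 0.00
(x1 & ~x4) | (x2 & ~x1) = min(1, a+b) on (0.58, 0.00) = 0.58
(x4 & x5) | ((x1 & ~x4) | (x2 & ~x1)) = min(1, a+b) on (0.00, 0.58) = 0.58

0.58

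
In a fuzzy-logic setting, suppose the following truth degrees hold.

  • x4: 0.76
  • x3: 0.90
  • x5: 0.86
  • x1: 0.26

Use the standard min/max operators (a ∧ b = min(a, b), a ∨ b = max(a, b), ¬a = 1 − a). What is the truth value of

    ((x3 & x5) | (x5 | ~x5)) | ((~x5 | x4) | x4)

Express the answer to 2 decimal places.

x3 & x5 = min(a, b) on (0.90, 0.86) = 0.86
~x5 = 1 − 0.86 = 0.14
x5 | ~x5 = max(a, b) on (0.86, 0.14) = 0.86
(x3 & x5) | (x5 | ~x5) = max(a, b) on (0.86, 0.86) = 0.86
~x5 = 1 − 0.86 = 0.14
~x5 | x4 = max(a, b) on (0.14, 0.76) = 0.76
(~x5 | x4) | x4 = max(a, b) on (0.76, 0.76) = 0.76
((x3 & x5) | (x5 | ~x5)) | ((~x5 | x4) | x4) = max(a, b) on (0.86, 0.76) = 0.86

0.86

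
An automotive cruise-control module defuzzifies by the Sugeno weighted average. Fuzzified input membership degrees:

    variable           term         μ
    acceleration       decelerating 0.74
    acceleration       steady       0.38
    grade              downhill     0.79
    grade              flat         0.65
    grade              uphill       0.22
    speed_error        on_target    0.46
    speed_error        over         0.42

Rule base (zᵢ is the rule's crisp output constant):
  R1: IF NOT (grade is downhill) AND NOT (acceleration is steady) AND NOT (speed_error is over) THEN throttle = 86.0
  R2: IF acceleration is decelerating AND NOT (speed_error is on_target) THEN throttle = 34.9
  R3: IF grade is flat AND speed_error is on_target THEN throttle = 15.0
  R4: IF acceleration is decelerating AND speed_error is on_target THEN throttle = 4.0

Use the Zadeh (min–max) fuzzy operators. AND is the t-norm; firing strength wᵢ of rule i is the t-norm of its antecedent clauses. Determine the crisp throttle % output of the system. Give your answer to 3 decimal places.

R1 (z=86.0): ¬downhill=1−0.79=0.21, ¬steady=1−0.38=0.62, ¬over=1−0.42=0.58; AND[min(a, b)] → w = 0.21
R2 (z=34.9): decelerating=0.74, ¬on_target=1−0.46=0.54; AND[min(a, b)] → w = 0.54
R3 (z=15.0): flat=0.65, on_target=0.46; AND[min(a, b)] → w = 0.46
R4 (z=4.0): decelerating=0.74, on_target=0.46; AND[min(a, b)] → w = 0.46
Weighted average = (0.21·86.0 + 0.54·34.9 + 0.46·15.0 + 0.46·4.0) / (0.21 + 0.54 + 0.46 + 0.46)
  = 45.6460 / 1.6700 = 27.333

27.333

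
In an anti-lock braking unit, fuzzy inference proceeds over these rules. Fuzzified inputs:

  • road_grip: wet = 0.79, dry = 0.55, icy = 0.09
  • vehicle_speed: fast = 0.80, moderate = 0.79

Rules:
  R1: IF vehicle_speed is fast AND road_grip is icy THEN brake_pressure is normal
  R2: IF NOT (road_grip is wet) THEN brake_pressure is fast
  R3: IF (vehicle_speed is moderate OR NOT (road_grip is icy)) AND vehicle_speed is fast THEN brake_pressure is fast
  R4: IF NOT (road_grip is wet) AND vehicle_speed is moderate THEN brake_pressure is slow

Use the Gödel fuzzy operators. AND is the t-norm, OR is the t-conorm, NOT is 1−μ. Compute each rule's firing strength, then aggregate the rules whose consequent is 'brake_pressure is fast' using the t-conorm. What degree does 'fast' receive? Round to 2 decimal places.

0.80

R1: fast=0.80, icy=0.09; AND[min(a, b)] → w = 0.09
R2: ¬wet=1−0.79=0.21 → w = 0.21
R3: (moderate=0.79 OR ¬icy=1−0.09=0.91) = 0.91; AND[min(a, b)] with fast=0.80 → w = 0.80
R4: ¬wet=1−0.79=0.21, moderate=0.79; AND[min(a, b)] → w = 0.21
Rules with consequent 'fast': {R2, R3} → strengths 0.21, 0.80
Aggregate via t-conorm [max(a, b)]: 0.80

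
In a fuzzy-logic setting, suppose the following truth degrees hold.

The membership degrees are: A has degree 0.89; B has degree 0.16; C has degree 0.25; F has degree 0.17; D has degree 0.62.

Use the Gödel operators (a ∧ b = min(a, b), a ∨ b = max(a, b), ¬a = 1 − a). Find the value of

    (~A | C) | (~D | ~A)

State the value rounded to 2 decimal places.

0.38

~A = 1 − 0.89 = 0.11
~A | C = max(a, b) on (0.11, 0.25) = 0.25
~D = 1 − 0.62 = 0.38
~A = 1 − 0.89 = 0.11
~D | ~A = max(a, b) on (0.38, 0.11) = 0.38
(~A | C) | (~D | ~A) = max(a, b) on (0.25, 0.38) = 0.38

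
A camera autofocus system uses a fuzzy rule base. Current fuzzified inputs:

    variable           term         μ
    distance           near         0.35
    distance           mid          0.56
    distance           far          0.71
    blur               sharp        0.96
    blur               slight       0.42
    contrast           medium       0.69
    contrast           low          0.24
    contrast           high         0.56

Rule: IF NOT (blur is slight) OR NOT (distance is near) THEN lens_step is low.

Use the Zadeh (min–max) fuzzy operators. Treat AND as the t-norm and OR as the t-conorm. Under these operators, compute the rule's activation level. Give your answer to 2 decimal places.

firing strength: ¬slight=1−0.42=0.58, ¬near=1−0.35=0.65; OR[max(a, b)] → w = 0.65

0.65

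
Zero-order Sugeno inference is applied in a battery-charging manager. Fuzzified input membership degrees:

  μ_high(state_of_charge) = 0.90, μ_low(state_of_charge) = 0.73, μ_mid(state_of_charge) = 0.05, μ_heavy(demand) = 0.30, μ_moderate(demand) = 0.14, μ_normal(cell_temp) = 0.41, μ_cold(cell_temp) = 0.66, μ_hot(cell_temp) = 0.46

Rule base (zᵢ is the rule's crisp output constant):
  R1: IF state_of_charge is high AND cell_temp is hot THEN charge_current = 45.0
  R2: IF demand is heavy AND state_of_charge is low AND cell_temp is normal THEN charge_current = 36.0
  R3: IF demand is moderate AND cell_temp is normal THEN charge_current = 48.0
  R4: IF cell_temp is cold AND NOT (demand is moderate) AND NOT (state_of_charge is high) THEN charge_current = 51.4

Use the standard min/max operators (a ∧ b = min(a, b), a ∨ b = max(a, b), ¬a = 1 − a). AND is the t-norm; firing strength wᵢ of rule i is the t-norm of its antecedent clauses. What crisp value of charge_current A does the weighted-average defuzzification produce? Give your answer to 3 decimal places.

43.360

R1 (z=45.0): high=0.90, hot=0.46; AND[min(a, b)] → w = 0.46
R2 (z=36.0): heavy=0.30, low=0.73, normal=0.41; AND[min(a, b)] → w = 0.30
R3 (z=48.0): moderate=0.14, normal=0.41; AND[min(a, b)] → w = 0.14
R4 (z=51.4): cold=0.66, ¬moderate=1−0.14=0.86, ¬high=1−0.90=0.10; AND[min(a, b)] → w = 0.10
Weighted average = (0.46·45.0 + 0.30·36.0 + 0.14·48.0 + 0.10·51.4) / (0.46 + 0.30 + 0.14 + 0.10)
  = 43.3600 / 1.0000 = 43.360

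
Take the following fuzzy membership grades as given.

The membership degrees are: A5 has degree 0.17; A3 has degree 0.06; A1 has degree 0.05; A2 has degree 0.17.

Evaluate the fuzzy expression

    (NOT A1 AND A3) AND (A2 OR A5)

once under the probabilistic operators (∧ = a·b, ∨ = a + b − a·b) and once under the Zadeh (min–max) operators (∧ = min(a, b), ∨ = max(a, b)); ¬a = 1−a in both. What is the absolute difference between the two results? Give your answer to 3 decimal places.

Under probabilistic:
  NOT A1 = 1 − 0.0500 = 0.9500
  NOT A1 AND A3 = a·b on (0.9500, 0.0600) = 0.0570
  A2 OR A5 = a + b − a·b on (0.1700, 0.1700) = 0.3111
  (NOT A1 AND A3) AND (A2 OR A5) = a·b on (0.0570, 0.3111) = 0.0177
  → value = 0.0177
Under Zadeh (min–max):
  NOT A1 = 1 − 0.05 = 0.95
  NOT A1 AND A3 = min(a, b) on (0.95, 0.06) = 0.06
  A2 OR A5 = max(a, b) on (0.17, 0.17) = 0.17
  (NOT A1 AND A3) AND (A2 OR A5) = min(a, b) on (0.06, 0.17) = 0.06
  → value = 0.0600
|0.0177 − 0.0600| = 0.042

0.042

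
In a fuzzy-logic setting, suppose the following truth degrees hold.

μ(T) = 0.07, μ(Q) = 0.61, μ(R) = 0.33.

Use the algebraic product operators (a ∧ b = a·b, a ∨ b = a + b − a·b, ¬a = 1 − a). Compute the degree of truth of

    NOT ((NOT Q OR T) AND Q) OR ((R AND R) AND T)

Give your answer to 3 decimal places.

NOT Q = 1 − 0.6100 = 0.3900
NOT Q OR T = a + b − a·b on (0.3900, 0.0700) = 0.4327
(NOT Q OR T) AND Q = a·b on (0.4327, 0.6100) = 0.2639
NOT ((NOT Q OR T) AND Q) = 1 − 0.2639 = 0.7361
R AND R = a·b on (0.3300, 0.3300) = 0.1089
(R AND R) AND T = a·b on (0.1089, 0.0700) = 0.0076
NOT ((NOT Q OR T) AND Q) OR ((R AND R) AND T) = a + b − a·b on (0.7361, 0.0076) = 0.7381

0.738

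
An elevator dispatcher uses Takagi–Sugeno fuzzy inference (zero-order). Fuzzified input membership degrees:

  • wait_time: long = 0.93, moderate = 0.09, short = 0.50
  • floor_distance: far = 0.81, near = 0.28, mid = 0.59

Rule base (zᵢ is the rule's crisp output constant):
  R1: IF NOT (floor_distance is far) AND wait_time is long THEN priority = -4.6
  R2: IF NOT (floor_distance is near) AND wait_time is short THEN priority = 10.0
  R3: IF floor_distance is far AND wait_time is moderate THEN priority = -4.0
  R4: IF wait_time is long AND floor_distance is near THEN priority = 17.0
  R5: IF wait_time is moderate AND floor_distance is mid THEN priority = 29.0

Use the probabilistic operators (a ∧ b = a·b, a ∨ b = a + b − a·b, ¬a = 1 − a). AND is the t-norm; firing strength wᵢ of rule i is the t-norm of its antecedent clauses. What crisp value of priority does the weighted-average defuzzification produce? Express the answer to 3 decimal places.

9.167

R1 (z=-4.6): ¬far=1−0.81=0.19, long=0.93; AND[a·b] → w = 0.1767
R2 (z=10.0): ¬near=1−0.28=0.72, short=0.50; AND[a·b] → w = 0.3600
R3 (z=-4.0): far=0.81, moderate=0.09; AND[a·b] → w = 0.0729
R4 (z=17.0): long=0.93, near=0.28; AND[a·b] → w = 0.2604
R5 (z=29.0): moderate=0.09, mid=0.59; AND[a·b] → w = 0.0531
Weighted average = (0.1767·-4.6 + 0.3600·10.0 + 0.0729·-4.0 + 0.2604·17.0 + 0.0531·29.0) / (0.1767 + 0.3600 + 0.0729 + 0.2604 + 0.0531)
  = 8.4623 / 0.9231 = 9.167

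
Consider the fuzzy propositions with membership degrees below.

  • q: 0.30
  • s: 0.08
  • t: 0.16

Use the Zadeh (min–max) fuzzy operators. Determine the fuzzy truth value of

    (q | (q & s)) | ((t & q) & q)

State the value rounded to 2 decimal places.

q & s = min(a, b) on (0.30, 0.08) = 0.08
q | (q & s) = max(a, b) on (0.30, 0.08) = 0.30
t & q = min(a, b) on (0.16, 0.30) = 0.16
(t & q) & q = min(a, b) on (0.16, 0.30) = 0.16
(q | (q & s)) | ((t & q) & q) = max(a, b) on (0.30, 0.16) = 0.30

0.30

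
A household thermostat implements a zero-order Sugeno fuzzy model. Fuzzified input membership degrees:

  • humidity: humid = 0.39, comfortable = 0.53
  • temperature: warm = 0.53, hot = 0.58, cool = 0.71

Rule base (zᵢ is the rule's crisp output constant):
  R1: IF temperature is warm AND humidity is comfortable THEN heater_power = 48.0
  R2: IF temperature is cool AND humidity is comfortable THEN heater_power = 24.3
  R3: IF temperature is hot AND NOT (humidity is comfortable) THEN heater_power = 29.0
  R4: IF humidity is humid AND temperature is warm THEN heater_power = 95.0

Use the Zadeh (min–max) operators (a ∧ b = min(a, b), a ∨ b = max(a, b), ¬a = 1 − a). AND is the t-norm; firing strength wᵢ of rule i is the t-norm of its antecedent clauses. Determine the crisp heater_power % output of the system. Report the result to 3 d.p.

46.354

R1 (z=48.0): warm=0.53, comfortable=0.53; AND[min(a, b)] → w = 0.53
R2 (z=24.3): cool=0.71, comfortable=0.53; AND[min(a, b)] → w = 0.53
R3 (z=29.0): hot=0.58, ¬comfortable=1−0.53=0.47; AND[min(a, b)] → w = 0.47
R4 (z=95.0): humid=0.39, warm=0.53; AND[min(a, b)] → w = 0.39
Weighted average = (0.53·48.0 + 0.53·24.3 + 0.47·29.0 + 0.39·95.0) / (0.53 + 0.53 + 0.47 + 0.39)
  = 88.9990 / 1.9200 = 46.354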